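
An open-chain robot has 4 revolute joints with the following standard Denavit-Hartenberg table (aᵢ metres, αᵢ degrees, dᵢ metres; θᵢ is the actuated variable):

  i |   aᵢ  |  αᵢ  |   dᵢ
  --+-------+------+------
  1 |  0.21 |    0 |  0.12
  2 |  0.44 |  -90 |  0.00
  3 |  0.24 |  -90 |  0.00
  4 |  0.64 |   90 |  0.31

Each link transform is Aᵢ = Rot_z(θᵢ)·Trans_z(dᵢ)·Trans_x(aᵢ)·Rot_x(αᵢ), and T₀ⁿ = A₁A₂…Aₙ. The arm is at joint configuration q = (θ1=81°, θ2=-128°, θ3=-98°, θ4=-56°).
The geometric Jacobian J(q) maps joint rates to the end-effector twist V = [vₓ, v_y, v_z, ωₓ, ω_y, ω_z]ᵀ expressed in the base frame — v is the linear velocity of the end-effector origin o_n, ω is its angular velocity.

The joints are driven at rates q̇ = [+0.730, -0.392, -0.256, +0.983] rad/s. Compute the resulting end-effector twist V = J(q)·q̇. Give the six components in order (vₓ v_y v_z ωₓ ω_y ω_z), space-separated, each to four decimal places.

o_n = [0.8736, 0.0838, 0.7552]
J₁: ẑ×o_n = [-0.0838, 0.8736, 0.0000], ω = ẑ
J2: z=[0.0000, 0.0000, 1.0000] o=[0.0329, 0.2074, 0.1200] → [0.1236, 0.8407, -0.0000, 0.0000, 0.0000, 1.0000]
J3: z=[0.7314, 0.6820, 0.0000] o=[0.3329, -0.1144, 0.1200] → [0.4332, -0.4646, -0.2238, 0.7314, 0.6820, 0.0000]
J4: z=[0.6754, -0.7242, 0.1392] o=[0.3102, -0.0900, 0.3577] → [-0.3121, -0.1901, 0.5254, 0.6754, -0.7242, 0.1392]
V = J·q̇ = [-0.5273, 0.2402, 0.5738, 0.4767, -0.8865, 0.4748]

-0.5273 0.2402 0.5738 0.4767 -0.8865 0.4748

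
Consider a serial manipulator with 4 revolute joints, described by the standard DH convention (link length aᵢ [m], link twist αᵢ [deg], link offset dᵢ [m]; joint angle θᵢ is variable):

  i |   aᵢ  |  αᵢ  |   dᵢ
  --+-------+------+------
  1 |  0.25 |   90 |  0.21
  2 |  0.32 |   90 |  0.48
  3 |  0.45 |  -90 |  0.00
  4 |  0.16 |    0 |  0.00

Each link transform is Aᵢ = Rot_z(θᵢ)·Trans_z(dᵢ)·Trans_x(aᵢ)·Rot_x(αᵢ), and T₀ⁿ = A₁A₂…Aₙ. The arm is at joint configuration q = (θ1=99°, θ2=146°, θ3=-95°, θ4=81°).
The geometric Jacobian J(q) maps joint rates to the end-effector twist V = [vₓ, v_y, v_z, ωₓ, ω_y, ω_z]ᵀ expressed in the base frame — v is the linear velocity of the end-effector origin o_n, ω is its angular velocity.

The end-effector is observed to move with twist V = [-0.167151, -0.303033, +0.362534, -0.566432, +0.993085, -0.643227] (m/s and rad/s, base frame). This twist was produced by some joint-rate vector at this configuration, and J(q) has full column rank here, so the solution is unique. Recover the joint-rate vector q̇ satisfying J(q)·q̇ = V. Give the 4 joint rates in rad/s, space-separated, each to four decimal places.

-0.8410 -0.4720 0.7620 -0.7790

o_n = [0.0175, -0.0674, 0.2348]
J₁: ẑ×o_n = [0.0674, 0.0175, -0.0000], ω = ẑ
J2: z=[0.9877, 0.1564, 0.0000] o=[-0.0391, 0.2469, 0.2100] → [0.0039, -0.0245, -0.3193, 0.9877, 0.1564, 0.0000]
J3: z=[-0.0875, 0.5523, 0.8290] o=[0.4765, 0.0600, 0.3889] → [0.0205, -0.3940, 0.2646, -0.0875, 0.5523, 0.8290]
J4: z=[0.0431, -0.8293, 0.5571] o=[0.0286, 0.0220, 0.3670] → [0.1595, -0.0005, -0.0130, 0.0431, -0.8293, 0.5571]
q̇ = J⁺·V = [-0.8410, -0.4720, 0.7620, -0.7790]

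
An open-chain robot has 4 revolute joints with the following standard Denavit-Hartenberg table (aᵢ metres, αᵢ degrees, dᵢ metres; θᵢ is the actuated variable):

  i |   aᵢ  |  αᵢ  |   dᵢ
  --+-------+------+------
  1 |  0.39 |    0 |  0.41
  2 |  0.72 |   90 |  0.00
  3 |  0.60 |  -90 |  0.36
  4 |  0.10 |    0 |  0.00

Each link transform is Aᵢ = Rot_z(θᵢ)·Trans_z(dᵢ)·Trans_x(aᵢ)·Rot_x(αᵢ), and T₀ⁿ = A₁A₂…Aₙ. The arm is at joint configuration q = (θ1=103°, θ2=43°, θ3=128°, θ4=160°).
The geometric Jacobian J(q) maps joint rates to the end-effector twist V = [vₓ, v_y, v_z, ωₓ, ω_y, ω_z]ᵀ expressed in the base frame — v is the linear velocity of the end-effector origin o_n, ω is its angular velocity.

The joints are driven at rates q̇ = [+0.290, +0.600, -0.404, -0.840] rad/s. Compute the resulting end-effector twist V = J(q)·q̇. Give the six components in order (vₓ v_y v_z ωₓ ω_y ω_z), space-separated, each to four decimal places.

o_n = [-0.2442, 0.8785, 0.8088]
J₁: ẑ×o_n = [-0.8785, -0.2442, 0.0000], ω = ẑ
J2: z=[0.0000, 0.0000, 1.0000] o=[-0.0877, 0.3800, 0.4100] → [-0.4985, -0.1564, 0.0000, 0.0000, 0.0000, 1.0000]
J3: z=[0.5592, 0.8290, 0.0000] o=[-0.6846, 0.7826, 0.4100] → [0.3306, -0.2230, -0.3115, 0.5592, 0.8290, 0.0000]
J4: z=[0.6533, -0.4407, -0.6157] o=[-0.1771, 0.8745, 0.8828] → [0.0351, 0.0897, -0.0270, 0.6533, -0.4407, -0.6157]
V = J·q̇ = [-0.7169, -0.1499, 0.1485, -0.7747, 0.0352, 1.4072]

-0.7169 -0.1499 0.1485 -0.7747 0.0352 1.4072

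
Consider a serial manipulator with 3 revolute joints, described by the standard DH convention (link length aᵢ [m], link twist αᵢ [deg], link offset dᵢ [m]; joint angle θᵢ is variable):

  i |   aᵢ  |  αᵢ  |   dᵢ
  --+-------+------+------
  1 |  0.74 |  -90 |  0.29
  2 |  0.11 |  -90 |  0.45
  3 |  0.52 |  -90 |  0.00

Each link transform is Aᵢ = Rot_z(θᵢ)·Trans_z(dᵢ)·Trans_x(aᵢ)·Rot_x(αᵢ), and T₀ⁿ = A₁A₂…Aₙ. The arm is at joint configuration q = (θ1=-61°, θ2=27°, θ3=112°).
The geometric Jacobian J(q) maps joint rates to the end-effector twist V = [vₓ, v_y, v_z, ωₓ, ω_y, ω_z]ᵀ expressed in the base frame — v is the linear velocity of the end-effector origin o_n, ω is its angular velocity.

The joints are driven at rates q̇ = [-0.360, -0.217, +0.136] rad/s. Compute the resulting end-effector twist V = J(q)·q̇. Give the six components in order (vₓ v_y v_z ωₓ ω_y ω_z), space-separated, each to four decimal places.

-0.2240 -0.0346 0.0134 -0.2197 -0.0512 -0.4812

o_n = [0.2940, -0.5967, 0.3285]
J₁: ẑ×o_n = [0.5967, 0.2940, -0.0000], ω = ẑ
J2: z=[0.8746, 0.4848, 0.0000] o=[0.3588, -0.6472, 0.2900] → [0.0187, -0.0337, 0.0756, 0.8746, 0.4848, 0.0000]
J3: z=[-0.2201, 0.3971, -0.8910] o=[0.7999, -0.5148, 0.2401] → [-0.0379, 0.4702, 0.2189, -0.2201, 0.3971, -0.8910]
V = J·q̇ = [-0.2240, -0.0346, 0.0134, -0.2197, -0.0512, -0.4812]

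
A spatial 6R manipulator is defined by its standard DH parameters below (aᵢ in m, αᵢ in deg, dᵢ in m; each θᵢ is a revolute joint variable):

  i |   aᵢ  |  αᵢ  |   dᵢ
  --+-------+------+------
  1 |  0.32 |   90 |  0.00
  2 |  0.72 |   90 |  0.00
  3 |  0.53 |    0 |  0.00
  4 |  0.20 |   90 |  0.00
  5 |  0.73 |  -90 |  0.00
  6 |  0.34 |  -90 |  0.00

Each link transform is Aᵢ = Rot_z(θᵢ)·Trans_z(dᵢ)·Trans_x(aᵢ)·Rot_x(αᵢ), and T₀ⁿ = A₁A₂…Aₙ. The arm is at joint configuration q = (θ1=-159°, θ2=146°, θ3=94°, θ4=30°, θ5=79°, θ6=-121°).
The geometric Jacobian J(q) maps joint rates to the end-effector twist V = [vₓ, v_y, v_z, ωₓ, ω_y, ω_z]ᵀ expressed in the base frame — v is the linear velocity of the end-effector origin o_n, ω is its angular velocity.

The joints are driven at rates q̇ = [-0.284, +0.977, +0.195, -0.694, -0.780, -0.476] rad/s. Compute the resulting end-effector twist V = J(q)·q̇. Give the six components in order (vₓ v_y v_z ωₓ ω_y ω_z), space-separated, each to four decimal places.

o_n = [-0.3386, 0.8825, 0.8730]
J₁: ẑ×o_n = [-0.8825, -0.3386, 0.0000], ω = ẑ
J2: z=[-0.3584, 0.9336, 0.0000] o=[-0.2987, -0.1147, 0.0000] → [0.8150, 0.3128, -0.3202, -0.3584, 0.9336, 0.0000]
J3: z=[-0.5221, -0.2004, 0.8290] o=[0.2585, 0.0992, 0.4026] → [-0.7436, -0.2495, -0.5286, -0.5221, -0.2004, 0.8290]
J4: z=[-0.5221, -0.2004, 0.8290] o=[0.0404, 0.5818, 0.3819] → [-0.3477, -0.0579, -0.2329, -0.5221, -0.2004, 0.8290]
J5: z=[0.4413, 0.7684, 0.4636] o=[-0.1056, 0.7034, 0.3194] → [0.3423, -0.3523, 0.2581, 0.4413, 0.7684, 0.4636]
J6: z=[0.6169, -0.6349, 0.4651] o=[-0.5813, 0.6445, 0.8699] → [-0.1127, 0.1110, 0.3010, 0.6169, -0.6349, 0.4651]
V = J·q̇ = [0.9298, 0.6153, -0.5988, -0.7274, 0.7150, -1.2807]

0.9298 0.6153 -0.5988 -0.7274 0.7150 -1.2807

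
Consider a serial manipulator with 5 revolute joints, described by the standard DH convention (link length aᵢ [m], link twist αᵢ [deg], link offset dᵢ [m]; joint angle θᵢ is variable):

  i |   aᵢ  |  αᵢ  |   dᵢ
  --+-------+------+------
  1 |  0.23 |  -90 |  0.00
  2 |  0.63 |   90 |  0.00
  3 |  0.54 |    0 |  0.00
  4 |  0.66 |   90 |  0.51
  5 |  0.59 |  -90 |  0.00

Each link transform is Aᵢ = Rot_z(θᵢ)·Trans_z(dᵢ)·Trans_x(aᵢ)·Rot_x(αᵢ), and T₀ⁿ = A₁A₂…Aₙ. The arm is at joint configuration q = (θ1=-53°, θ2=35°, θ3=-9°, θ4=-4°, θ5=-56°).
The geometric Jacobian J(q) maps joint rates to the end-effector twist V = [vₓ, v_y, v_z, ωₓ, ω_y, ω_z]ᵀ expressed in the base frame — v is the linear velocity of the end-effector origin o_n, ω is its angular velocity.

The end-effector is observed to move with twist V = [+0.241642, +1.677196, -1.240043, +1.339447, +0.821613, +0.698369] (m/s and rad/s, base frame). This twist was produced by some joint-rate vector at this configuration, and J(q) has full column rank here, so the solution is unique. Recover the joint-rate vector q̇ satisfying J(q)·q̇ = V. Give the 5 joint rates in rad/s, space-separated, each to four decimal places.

0.8180 0.7350 -0.9440 0.9320 -0.8510

o_n = [0.9493, -1.7702, -1.2034]
J₁: ẑ×o_n = [1.7702, 0.9493, -0.0000], ω = ẑ
J2: z=[0.7986, 0.6018, 0.0000] o=[0.1384, -0.1837, 0.0000] → [-0.7242, 0.9611, -1.7550, 0.7986, 0.6018, 0.0000]
J3: z=[0.3452, -0.4581, 0.8192] o=[0.4490, -0.5958, -0.3614] → [1.3477, 0.7005, -0.1762, 0.3452, -0.4581, 0.8192]
J4: z=[0.3452, -0.4581, 0.8192] o=[0.6445, -0.9956, -0.6673] → [0.8801, 0.4348, -0.1277, 0.3452, -0.4581, 0.8192]
J5: z=[-0.8891, -0.4392, 0.1290] o=[1.0190, -1.7393, -0.6184] → [0.2610, -0.5291, -0.0031, -0.8891, -0.4392, 0.1290]
q̇ = J⁺·V = [0.8180, 0.7350, -0.9440, 0.9320, -0.8510]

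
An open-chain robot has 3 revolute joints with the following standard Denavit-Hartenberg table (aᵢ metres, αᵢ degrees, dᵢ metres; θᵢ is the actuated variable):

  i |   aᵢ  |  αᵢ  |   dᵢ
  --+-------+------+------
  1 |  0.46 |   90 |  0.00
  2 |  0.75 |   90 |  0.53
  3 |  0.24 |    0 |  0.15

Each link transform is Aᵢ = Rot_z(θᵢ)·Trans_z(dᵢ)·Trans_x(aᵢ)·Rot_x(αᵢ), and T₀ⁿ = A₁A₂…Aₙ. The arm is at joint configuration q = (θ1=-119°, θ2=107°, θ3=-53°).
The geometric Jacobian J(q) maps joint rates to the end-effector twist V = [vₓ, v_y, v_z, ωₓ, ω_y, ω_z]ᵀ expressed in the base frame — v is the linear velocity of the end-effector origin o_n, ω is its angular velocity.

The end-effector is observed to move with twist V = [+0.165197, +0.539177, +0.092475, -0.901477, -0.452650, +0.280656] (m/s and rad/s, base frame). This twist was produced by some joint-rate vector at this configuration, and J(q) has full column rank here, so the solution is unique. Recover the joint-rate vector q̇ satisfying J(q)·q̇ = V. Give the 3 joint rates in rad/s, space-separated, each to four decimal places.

0.0260 0.5690 0.8710

o_n = [-0.4617, -0.1350, 0.8992]
J₁: ẑ×o_n = [0.1350, -0.4617, 0.0000], ω = ẑ
J2: z=[-0.8746, 0.4848, 0.0000] o=[-0.2230, -0.4023, 0.0000] → [0.4359, 0.7865, -0.1181, -0.8746, 0.4848, 0.0000]
J3: z=[-0.4636, -0.8364, 0.2924] o=[-0.5803, 0.0464, 0.7172] → [-0.0992, 0.1190, 0.1833, -0.4636, -0.8364, 0.2924]
q̇ = J⁺·V = [0.0260, 0.5690, 0.8710]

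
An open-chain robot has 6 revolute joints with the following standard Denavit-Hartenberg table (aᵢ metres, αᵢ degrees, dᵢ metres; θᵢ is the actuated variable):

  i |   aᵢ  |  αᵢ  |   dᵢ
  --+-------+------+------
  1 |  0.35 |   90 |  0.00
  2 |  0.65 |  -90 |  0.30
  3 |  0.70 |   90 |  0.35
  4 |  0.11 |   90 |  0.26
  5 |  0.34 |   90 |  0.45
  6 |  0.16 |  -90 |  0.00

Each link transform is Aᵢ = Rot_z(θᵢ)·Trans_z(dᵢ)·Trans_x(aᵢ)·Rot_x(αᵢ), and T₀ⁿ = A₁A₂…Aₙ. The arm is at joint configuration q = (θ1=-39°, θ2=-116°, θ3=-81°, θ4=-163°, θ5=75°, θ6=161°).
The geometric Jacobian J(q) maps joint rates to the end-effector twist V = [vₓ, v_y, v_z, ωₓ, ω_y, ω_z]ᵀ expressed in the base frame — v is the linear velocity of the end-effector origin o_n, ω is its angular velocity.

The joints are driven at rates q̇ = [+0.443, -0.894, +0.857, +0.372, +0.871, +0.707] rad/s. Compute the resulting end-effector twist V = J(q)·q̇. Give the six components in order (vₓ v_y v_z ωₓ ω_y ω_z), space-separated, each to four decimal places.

-0.3587 0.3694 -0.8064 2.2611 0.4349 0.0851

o_n = [0.2436, -1.1824, -0.5916]
J₁: ẑ×o_n = [1.1824, 0.2436, -0.0000], ω = ẑ
J2: z=[-0.6293, -0.7771, 0.0000] o=[0.2720, -0.2203, 0.0000] → [0.4597, -0.3723, 0.5834, -0.6293, -0.7771, 0.0000]
J3: z=[0.6985, -0.5656, -0.4384] o=[-0.1382, -0.2741, -0.5842] → [-0.3940, -0.1623, -0.4184, 0.6985, -0.5656, -0.4384]
J4: z=[0.2380, -0.3941, 0.8877] o=[-0.3662, -0.9792, -0.8361] → [0.0841, 0.4831, 0.1919, 0.2380, -0.3941, 0.8877]
J5: z=[0.8653, -0.3291, -0.3781] o=[-0.2558, -0.9872, -0.5764] → [-0.0688, -0.1757, -0.0045, 0.8653, -0.3291, -0.3781]
J6: z=[0.3645, 0.9309, 0.0239] o=[0.2506, -1.1892, -0.4319] → [-0.1488, 0.0580, 0.0090, 0.3645, 0.9309, 0.0239]
V = J·q̇ = [-0.3587, 0.3694, -0.8064, 2.2611, 0.4349, 0.0851]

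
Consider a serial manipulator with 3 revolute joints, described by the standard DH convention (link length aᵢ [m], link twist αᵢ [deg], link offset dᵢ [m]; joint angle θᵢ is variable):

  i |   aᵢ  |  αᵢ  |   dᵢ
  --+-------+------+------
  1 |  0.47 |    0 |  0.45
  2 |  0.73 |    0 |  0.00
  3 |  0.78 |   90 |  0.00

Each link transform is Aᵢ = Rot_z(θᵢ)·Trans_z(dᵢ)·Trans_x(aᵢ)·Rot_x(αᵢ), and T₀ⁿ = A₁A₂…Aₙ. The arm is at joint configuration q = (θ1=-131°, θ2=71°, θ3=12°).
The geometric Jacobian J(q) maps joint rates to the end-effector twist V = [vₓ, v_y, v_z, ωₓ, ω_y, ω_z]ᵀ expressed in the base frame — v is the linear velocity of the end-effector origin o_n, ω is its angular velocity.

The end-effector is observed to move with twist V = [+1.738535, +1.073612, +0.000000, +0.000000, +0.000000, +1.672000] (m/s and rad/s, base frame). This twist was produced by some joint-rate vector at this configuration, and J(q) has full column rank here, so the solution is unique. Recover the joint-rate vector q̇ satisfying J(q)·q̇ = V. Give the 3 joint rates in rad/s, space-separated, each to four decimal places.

0.4740 0.4770 0.7210

o_n = [0.5786, -1.5666, 0.4500]
J₁: ẑ×o_n = [1.5666, 0.5786, -0.0000], ω = ẑ
J2: z=[0.0000, 0.0000, 1.0000] o=[-0.3083, -0.3547, 0.4500] → [1.2119, 0.8869, -0.0000, 0.0000, 0.0000, 1.0000]
J3: z=[0.0000, 0.0000, 1.0000] o=[0.0567, -0.9869, 0.4500] → [0.5797, 0.5219, -0.0000, 0.0000, 0.0000, 1.0000]
q̇ = J⁺·V = [0.4740, 0.4770, 0.7210]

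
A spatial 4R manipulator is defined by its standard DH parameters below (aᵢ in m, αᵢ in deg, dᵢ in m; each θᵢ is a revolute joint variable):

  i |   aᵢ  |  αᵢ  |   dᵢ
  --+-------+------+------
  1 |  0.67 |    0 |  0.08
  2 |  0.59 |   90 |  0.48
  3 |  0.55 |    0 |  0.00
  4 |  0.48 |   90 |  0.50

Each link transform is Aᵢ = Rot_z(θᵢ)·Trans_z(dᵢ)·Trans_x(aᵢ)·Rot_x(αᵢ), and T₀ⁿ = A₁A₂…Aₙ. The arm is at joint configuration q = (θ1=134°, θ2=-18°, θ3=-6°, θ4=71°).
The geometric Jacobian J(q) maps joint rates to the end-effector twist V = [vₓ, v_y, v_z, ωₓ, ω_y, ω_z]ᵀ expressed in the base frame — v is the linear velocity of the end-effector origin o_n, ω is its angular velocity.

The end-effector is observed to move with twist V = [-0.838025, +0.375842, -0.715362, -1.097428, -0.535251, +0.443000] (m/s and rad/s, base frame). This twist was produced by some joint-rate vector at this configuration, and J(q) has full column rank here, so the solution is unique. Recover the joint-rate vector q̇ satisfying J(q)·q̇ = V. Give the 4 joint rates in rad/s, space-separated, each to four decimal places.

-0.0080 0.4510 -0.8550 -0.3660

o_n = [-0.6034, 1.9054, 0.9375]
J₁: ẑ×o_n = [-1.9054, -0.6034, 0.0000], ω = ẑ
J2: z=[0.0000, 0.0000, 1.0000] o=[-0.4654, 0.4820, 0.0800] → [-1.4234, -0.1380, 0.0000, 0.0000, 0.0000, 1.0000]
J3: z=[0.8988, 0.4384, 0.0000] o=[-0.7241, 1.0122, 0.5600] → [0.1655, -0.3393, 0.7498, 0.8988, 0.4384, 0.0000]
J4: z=[0.8988, 0.4384, 0.0000] o=[-0.9638, 1.5039, 0.5025] → [0.1907, -0.3910, 0.2029, 0.8988, 0.4384, 0.0000]
q̇ = J⁺·V = [-0.0080, 0.4510, -0.8550, -0.3660]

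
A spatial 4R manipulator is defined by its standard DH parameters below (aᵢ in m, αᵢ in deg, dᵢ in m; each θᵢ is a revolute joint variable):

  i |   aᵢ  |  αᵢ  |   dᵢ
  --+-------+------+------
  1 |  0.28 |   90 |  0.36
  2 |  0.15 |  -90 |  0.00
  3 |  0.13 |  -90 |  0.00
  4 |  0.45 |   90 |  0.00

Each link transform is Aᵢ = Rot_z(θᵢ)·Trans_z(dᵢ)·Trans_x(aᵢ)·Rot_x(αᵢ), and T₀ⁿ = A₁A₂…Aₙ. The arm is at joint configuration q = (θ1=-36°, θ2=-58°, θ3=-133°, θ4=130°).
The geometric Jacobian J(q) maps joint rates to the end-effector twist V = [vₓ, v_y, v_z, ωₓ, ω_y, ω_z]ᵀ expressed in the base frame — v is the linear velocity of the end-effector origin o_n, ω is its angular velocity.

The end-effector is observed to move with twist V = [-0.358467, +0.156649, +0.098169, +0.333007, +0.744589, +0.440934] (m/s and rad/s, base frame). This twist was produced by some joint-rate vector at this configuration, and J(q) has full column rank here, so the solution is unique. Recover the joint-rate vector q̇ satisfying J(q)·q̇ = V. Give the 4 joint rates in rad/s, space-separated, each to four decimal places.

0.1830 -0.5110 -0.0060 -0.4210

o_n = [0.1693, 0.0209, -0.0420]
J₁: ẑ×o_n = [-0.0209, 0.1693, 0.0000], ω = ẑ
J2: z=[-0.5878, -0.8090, 0.0000] o=[0.2265, -0.1646, 0.3600] → [0.3252, -0.2363, -0.1553, -0.5878, -0.8090, 0.0000]
J3: z=[0.6861, -0.4985, 0.5299] o=[0.2908, -0.2113, 0.2328] → [0.0139, 0.1241, 0.0988, 0.6861, -0.4985, 0.5299]
J4: z=[-0.0873, -0.7795, -0.6202] o=[0.1969, -0.2606, 0.3080] → [0.4474, -0.0134, -0.0461, -0.0873, -0.7795, -0.6202]
q̇ = J⁺·V = [0.1830, -0.5110, -0.0060, -0.4210]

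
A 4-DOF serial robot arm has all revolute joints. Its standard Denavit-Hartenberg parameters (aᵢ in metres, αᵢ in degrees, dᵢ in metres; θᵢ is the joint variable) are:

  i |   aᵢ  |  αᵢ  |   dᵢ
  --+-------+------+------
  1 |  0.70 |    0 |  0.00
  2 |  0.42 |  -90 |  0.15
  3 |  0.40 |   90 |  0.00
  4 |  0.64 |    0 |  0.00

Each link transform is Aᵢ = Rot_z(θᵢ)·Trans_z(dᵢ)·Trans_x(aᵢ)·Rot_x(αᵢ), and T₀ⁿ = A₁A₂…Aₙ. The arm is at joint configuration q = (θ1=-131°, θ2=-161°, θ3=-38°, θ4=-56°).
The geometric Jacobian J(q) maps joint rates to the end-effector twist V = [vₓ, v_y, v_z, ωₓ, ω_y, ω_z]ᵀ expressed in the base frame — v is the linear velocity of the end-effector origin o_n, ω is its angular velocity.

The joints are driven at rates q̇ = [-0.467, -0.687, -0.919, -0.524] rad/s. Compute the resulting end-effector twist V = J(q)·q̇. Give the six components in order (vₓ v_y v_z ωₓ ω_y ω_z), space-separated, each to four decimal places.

o_n = [0.4138, 0.2161, 0.6166]
J₁: ẑ×o_n = [-0.2161, 0.4138, 0.0000], ω = ẑ
J2: z=[0.0000, 0.0000, 1.0000] o=[-0.4592, -0.5283, 0.0000] → [-0.7444, 0.8730, 0.0000, 0.0000, 0.0000, 1.0000]
J3: z=[-0.9272, 0.3746, 0.0000] o=[-0.3019, -0.1389, 0.1500] → [0.1748, 0.4326, -0.5972, -0.9272, 0.3746, 0.0000]
J4: z=[-0.2306, -0.5708, 0.7880] o=[-0.1838, 0.1534, 0.3963] → [-0.1752, 0.5217, 0.3267, -0.2306, -0.5708, 0.7880]
V = J·q̇ = [0.5435, -1.4639, 0.3777, 0.9729, -0.0451, -1.5669]

0.5435 -1.4639 0.3777 0.9729 -0.0451 -1.5669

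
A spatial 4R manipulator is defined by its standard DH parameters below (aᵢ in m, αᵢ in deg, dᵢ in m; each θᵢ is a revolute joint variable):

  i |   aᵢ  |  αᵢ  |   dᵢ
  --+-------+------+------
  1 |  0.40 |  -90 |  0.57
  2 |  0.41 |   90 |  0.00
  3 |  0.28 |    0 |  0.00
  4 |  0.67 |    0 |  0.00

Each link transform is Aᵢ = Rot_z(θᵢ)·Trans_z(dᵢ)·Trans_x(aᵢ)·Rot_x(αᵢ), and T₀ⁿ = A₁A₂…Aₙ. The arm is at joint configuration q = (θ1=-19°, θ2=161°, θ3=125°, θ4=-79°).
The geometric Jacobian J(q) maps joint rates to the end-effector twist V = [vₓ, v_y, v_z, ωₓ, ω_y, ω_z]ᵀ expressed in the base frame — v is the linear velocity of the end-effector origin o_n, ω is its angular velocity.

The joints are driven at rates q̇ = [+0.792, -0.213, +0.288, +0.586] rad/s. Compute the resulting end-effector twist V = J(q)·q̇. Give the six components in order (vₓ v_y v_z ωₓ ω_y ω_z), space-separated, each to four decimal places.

o_n = [-0.0293, 0.7624, 0.3373]
J₁: ẑ×o_n = [-0.7624, -0.0293, 0.0000], ω = ẑ
J2: z=[0.3256, 0.9455, 0.0000] o=[0.3782, -0.1302, 0.5700] → [-0.2200, 0.0758, 0.6759, 0.3256, 0.9455, 0.0000]
J3: z=[0.3078, -0.1060, -0.9455] o=[0.0117, -0.0040, 0.4365] → [0.7352, 0.0692, 0.2316, 0.3078, -0.1060, -0.9455]
J4: z=[0.3078, -0.1060, -0.9455] o=[0.2299, 0.1634, 0.4888] → [0.5824, 0.2917, 0.1569, 0.3078, -0.1060, -0.9455]
V = J·q̇ = [-0.0039, 0.1516, 0.0147, 0.1997, -0.2940, -0.0344]

-0.0039 0.1516 0.0147 0.1997 -0.2940 -0.0344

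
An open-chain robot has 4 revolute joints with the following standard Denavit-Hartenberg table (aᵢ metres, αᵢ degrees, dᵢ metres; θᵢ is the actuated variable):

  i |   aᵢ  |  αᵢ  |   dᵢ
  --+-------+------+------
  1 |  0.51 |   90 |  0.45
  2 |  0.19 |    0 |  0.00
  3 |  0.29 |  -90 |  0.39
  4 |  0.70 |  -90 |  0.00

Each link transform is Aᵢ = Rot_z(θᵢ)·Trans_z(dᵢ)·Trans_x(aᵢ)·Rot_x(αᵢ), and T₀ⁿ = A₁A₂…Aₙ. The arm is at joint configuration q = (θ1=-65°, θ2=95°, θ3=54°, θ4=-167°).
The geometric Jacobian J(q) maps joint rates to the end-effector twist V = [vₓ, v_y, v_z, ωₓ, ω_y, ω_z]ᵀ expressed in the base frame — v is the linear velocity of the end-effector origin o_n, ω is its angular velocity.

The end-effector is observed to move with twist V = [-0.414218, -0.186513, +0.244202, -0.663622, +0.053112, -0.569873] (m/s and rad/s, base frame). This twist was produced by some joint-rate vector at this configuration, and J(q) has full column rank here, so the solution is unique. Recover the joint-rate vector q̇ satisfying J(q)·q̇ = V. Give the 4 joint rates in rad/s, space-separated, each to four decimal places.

-0.0230 0.1280 0.4510 0.6380

o_n = [-0.1456, -0.9832, 0.4374]
J₁: ẑ×o_n = [0.9832, -0.1456, 0.0000], ω = ẑ
J2: z=[-0.9063, -0.4226, 0.0000] o=[0.2155, -0.4622, 0.4500] → [0.0053, -0.0115, 0.3195, -0.9063, -0.4226, 0.0000]
J3: z=[-0.9063, -0.4226, 0.0000] o=[0.2085, -0.4472, 0.6393] → [0.0853, -0.1830, 0.3361, -0.9063, -0.4226, 0.0000]
J4: z=[-0.2177, 0.4668, -0.8572] o=[-0.2500, -0.3867, 0.7886] → [-0.6752, -0.1659, 0.0811, -0.2177, 0.4668, -0.8572]
q̇ = J⁺·V = [-0.0230, 0.1280, 0.4510, 0.6380]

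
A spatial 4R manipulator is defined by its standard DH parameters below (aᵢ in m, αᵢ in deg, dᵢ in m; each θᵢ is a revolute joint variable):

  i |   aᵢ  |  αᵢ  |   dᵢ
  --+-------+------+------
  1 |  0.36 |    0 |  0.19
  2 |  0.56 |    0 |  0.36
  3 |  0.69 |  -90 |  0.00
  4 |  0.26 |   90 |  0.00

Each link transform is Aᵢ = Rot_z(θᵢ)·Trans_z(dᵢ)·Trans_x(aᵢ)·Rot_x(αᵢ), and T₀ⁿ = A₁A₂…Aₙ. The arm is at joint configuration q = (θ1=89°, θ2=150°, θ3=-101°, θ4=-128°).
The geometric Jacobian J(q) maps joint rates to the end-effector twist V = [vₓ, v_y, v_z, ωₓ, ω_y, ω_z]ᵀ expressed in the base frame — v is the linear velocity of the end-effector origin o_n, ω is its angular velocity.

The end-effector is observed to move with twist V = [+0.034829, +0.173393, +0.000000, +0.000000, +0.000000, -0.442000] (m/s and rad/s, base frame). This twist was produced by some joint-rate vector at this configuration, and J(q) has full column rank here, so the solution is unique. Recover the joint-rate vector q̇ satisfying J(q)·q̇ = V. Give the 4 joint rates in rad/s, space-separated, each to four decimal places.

0.3520 -0.3420 -0.4520 -0.0000

o_n = [-0.6760, 0.2345, 0.7549]
J₁: ẑ×o_n = [-0.2345, -0.6760, 0.0000], ω = ẑ
J2: z=[0.0000, 0.0000, 1.0000] o=[0.0063, 0.3599, 0.1900] → [0.1254, -0.6822, 0.0000, 0.0000, 0.0000, 1.0000]
J3: z=[0.0000, 0.0000, 1.0000] o=[-0.2821, -0.1201, 0.5500] → [-0.3546, -0.3938, 0.0000, 0.0000, 0.0000, 1.0000]
J4: z=[-0.6691, -0.7431, 0.0000] o=[-0.7949, 0.3416, 0.5500] → [-0.1523, 0.1371, 0.1601, -0.6691, -0.7431, 0.0000]
q̇ = J⁺·V = [0.3520, -0.3420, -0.4520, -0.0000]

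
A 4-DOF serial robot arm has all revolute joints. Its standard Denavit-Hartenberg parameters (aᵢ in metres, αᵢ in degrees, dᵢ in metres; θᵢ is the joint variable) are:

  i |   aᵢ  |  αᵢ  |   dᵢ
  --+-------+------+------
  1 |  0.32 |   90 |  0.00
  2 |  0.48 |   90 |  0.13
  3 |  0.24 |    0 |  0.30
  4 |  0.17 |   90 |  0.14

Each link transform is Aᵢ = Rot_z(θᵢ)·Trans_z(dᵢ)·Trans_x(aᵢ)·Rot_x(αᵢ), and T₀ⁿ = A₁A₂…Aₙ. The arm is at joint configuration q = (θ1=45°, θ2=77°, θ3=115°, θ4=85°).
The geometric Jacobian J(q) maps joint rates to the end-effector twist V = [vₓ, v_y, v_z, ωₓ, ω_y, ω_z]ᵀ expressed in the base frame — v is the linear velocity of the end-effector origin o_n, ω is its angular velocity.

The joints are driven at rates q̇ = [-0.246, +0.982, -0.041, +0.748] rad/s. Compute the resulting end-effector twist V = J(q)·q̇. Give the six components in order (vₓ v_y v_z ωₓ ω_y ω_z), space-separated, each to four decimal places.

o_n = [0.7688, 0.3596, 0.1142]
J₁: ẑ×o_n = [-0.3596, 0.7688, 0.0000], ω = ẑ
J2: z=[0.7071, -0.7071, 0.0000] o=[0.2263, 0.2263, 0.0000] → [-0.0808, -0.0808, 0.4779, 0.7071, -0.7071, 0.0000]
J3: z=[0.6890, 0.6890, -0.2250] o=[0.3945, 0.2107, 0.4677] → [-0.2100, 0.1593, -0.1553, 0.6890, 0.6890, -0.2250]
J4: z=[0.6890, 0.6890, -0.2250] o=[0.7389, 0.2475, 0.3014] → [-0.1037, 0.1222, 0.0567, 0.6890, 0.6890, -0.2250]
V = J·q̇ = [-0.0598, -0.1836, 0.5181, 1.1815, -0.2073, -0.4050]

-0.0598 -0.1836 0.5181 1.1815 -0.2073 -0.4050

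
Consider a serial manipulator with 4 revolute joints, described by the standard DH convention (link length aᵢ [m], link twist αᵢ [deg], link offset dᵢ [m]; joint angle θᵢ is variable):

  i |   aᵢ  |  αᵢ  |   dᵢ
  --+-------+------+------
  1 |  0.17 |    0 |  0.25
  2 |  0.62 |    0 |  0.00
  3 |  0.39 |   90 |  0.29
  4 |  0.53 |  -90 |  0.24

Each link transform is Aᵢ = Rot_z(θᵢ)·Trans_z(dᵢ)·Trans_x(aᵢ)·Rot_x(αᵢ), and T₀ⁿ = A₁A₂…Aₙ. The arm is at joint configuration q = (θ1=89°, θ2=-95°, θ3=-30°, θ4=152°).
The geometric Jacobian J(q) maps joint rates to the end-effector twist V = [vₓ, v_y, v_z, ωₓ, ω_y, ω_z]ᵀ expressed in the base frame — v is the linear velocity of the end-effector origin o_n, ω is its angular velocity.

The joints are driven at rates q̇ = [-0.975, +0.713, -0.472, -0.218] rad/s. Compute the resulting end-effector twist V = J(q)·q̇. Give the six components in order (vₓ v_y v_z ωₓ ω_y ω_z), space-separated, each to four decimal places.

0.0837 -0.0465 0.1020 0.1281 0.1764 -0.7340

o_n = [0.4154, -0.0432, 0.7888]
J₁: ẑ×o_n = [0.0432, 0.4154, -0.0000], ω = ẑ
J2: z=[0.0000, 0.0000, 1.0000] o=[0.0030, 0.1700, 0.2500] → [0.2131, 0.4125, -0.0000, 0.0000, 0.0000, 1.0000]
J3: z=[0.0000, 0.0000, 1.0000] o=[0.6196, 0.1052, 0.2500] → [0.1483, -0.2041, 0.0000, 0.0000, 0.0000, 1.0000]
J4: z=[-0.5878, -0.8090, 0.0000] o=[0.9351, -0.1241, 0.5400] → [-0.2013, 0.1463, -0.4680, -0.5878, -0.8090, 0.0000]
V = J·q̇ = [0.0837, -0.0465, 0.1020, 0.1281, 0.1764, -0.7340]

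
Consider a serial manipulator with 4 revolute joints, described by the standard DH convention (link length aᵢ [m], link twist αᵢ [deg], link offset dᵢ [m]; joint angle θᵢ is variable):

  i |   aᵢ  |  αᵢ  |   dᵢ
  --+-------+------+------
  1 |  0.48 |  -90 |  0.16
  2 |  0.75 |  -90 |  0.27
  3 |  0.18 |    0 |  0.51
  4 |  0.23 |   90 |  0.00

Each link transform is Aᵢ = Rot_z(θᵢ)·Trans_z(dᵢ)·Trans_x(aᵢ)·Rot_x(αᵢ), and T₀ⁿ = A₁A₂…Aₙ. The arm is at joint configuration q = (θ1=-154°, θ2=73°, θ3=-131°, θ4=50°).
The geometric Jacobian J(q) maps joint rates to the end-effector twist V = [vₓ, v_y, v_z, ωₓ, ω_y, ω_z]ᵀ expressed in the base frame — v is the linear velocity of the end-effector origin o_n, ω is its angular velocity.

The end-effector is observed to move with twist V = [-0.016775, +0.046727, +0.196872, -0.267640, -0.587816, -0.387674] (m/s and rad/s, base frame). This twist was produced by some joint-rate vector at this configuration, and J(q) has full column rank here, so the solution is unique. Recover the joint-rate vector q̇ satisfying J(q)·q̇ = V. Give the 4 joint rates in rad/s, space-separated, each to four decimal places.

o_n = [0.1089, -0.6512, -0.6278]
J₁: ẑ×o_n = [0.6512, 0.1089, -0.0000], ω = ẑ
J2: z=[0.4384, -0.8988, 0.0000] o=[-0.4314, -0.2104, 0.1600] → [0.7081, 0.3454, 0.2924, 0.4384, -0.8988, 0.0000]
J3: z=[0.8595, 0.4192, -0.2924] o=[-0.5101, -0.5492, -0.5572] → [-0.0594, -0.1203, -0.3472, 0.8595, 0.4192, -0.2924]
J4: z=[0.8595, 0.4192, -0.2924] o=[0.0188, -0.4424, -0.5934] → [-0.0755, 0.0032, -0.2172, 0.8595, 0.4192, -0.2924]
q̇ = J⁺·V = [-0.5400, 0.4110, 0.2810, -0.8020]

-0.5400 0.4110 0.2810 -0.8020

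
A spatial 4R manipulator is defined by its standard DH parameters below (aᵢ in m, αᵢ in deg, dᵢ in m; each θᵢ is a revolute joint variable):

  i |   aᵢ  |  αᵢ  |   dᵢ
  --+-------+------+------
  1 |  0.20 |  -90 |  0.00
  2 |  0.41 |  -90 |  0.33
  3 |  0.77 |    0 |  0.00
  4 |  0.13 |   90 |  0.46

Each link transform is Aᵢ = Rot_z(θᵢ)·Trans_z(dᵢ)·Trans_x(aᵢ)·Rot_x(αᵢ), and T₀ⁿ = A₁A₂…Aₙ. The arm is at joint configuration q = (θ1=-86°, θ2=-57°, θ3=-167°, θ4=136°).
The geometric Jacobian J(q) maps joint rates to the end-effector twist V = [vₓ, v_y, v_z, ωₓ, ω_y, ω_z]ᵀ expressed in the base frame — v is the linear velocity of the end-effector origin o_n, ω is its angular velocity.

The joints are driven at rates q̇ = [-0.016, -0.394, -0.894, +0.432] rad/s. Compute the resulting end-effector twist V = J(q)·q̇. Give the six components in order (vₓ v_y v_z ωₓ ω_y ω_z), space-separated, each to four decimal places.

o_n = [0.6009, -0.4203, -0.4424]
J₁: ẑ×o_n = [0.4203, 0.6009, -0.0000], ω = ẑ
J2: z=[0.9976, 0.0698, 0.0000] o=[0.0140, -0.1995, 0.0000] → [-0.0309, 0.4414, -0.2612, 0.9976, 0.0698, 0.0000]
J3: z=[0.0585, -0.8366, -0.5446] o=[0.3587, -0.3993, 0.3439] → [0.6464, -0.0859, 0.2014, 0.0585, -0.8366, -0.5446]
J4: z=[0.0585, -0.8366, -0.5446] o=[0.5030, 0.0205, -0.2854] → [-0.1086, -0.0442, 0.0562, 0.0585, -0.8366, -0.5446]
V = J·q̇ = [-0.6194, -0.1258, -0.0529, -0.4201, 0.3590, 0.2356]

-0.6194 -0.1258 -0.0529 -0.4201 0.3590 0.2356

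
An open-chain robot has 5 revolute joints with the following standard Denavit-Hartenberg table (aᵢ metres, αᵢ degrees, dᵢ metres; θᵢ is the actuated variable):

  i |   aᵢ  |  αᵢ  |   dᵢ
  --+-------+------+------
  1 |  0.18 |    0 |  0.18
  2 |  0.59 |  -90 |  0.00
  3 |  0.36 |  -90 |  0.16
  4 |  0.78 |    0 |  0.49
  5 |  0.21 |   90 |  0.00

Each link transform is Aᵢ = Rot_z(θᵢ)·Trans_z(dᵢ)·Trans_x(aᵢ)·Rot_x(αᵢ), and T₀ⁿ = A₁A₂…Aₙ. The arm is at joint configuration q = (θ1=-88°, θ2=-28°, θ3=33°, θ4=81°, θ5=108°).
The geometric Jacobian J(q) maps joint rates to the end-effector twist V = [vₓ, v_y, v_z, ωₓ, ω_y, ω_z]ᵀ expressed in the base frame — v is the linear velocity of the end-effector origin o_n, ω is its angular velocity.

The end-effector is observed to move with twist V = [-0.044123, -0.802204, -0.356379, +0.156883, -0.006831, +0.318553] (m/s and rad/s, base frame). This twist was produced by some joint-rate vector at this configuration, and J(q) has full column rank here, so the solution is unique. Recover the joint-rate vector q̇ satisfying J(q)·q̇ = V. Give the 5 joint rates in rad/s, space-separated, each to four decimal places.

o_n = [-0.7554, -0.4241, -0.3805]
J₁: ẑ×o_n = [0.4241, -0.7554, 0.0000], ω = ẑ
J2: z=[0.0000, 0.0000, 1.0000] o=[0.0063, -0.1799, 0.1800] → [0.2442, -0.7617, 0.0000, 0.0000, 0.0000, 1.0000]
J3: z=[0.8988, -0.4384, 0.0000] o=[-0.2524, -0.7102, 0.1800] → [0.2457, 0.5038, 0.0366, 0.8988, -0.4384, 0.0000]
J4: z=[0.2388, 0.4895, -0.8387] o=[-0.2409, -1.0517, -0.0161] → [0.3479, 0.5185, 0.4017, 0.2388, 0.4895, -0.8387]
J5: z=[0.2388, 0.4895, -0.8387] o=[-0.8612, -0.5661, -0.4935] → [0.1743, -0.1157, -0.0179, 0.2388, 0.4895, -0.8387]
q̇ = J⁺·V = [-0.2900, 0.7050, 0.1440, -0.8570, 0.9720]

-0.2900 0.7050 0.1440 -0.8570 0.9720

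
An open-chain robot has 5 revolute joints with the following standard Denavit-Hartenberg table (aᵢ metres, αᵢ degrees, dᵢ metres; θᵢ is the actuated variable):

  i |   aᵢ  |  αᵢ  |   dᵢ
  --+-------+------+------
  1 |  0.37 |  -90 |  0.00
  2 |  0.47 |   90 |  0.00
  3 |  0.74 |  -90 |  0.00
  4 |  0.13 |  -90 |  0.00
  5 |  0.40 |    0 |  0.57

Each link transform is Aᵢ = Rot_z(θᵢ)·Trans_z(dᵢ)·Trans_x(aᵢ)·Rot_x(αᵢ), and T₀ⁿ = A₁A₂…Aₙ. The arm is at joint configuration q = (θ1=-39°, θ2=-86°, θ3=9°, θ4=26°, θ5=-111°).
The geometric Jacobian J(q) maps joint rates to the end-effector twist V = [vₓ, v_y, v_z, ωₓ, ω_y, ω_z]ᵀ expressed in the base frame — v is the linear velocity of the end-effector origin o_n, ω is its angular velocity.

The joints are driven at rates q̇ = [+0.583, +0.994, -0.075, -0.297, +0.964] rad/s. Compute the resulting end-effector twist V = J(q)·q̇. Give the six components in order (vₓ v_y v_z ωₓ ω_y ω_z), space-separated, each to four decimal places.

1.1182 0.0284 -0.1013 1.1091 -0.0816 0.1473

o_n = [1.0073, -0.2448, 0.8463]
J₁: ẑ×o_n = [0.2448, 1.0073, -0.0000], ω = ẑ
J2: z=[0.6293, 0.7771, 0.0000] o=[0.2875, -0.2328, 0.0000] → [0.6577, -0.5326, -0.5669, 0.6293, 0.7771, 0.0000]
J3: z=[-0.7753, 0.6278, 0.0698] o=[0.3130, -0.2535, 0.4689] → [0.2364, 0.3411, -0.4426, -0.7753, 0.6278, 0.0698]
J4: z=[0.6131, 0.7744, -0.1561] o=[0.4255, -0.1956, 1.1980] → [-0.2800, 0.1248, -0.4807, 0.6131, 0.7744, -0.1561]
J5: z=[0.6302, -0.5985, -0.4946] o=[0.4874, -0.2222, 1.3091] → [0.2658, 0.0345, 0.2969, 0.6302, -0.5985, -0.4946]
V = J·q̇ = [1.1182, 0.0284, -0.1013, 1.1091, -0.0816, 0.1473]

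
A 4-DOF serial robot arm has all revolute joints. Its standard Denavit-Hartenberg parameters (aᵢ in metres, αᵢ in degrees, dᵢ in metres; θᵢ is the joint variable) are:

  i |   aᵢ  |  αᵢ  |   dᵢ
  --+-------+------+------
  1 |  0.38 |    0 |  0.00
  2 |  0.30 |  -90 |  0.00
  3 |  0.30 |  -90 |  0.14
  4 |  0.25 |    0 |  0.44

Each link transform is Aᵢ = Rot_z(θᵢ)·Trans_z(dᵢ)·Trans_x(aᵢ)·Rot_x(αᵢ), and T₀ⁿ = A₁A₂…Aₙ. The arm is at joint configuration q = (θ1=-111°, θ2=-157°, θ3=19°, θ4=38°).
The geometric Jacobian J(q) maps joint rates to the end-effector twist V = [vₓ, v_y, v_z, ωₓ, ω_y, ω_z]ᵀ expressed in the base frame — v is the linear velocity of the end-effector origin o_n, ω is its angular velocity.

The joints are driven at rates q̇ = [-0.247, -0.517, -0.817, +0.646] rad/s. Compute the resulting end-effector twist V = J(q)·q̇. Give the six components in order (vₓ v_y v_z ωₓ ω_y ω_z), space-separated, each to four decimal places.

0.5052 0.4220 0.2993 0.8238 -0.1817 -1.3748

o_n = [-0.1441, 0.2720, -0.5778]
J₁: ẑ×o_n = [-0.2720, -0.1441, 0.0000], ω = ẑ
J2: z=[0.0000, 0.0000, 1.0000] o=[-0.1362, -0.3548, 0.0000] → [-0.6268, -0.0080, 0.0000, 0.0000, 0.0000, 1.0000]
J3: z=[-0.9994, -0.0349, 0.0000] o=[-0.1466, -0.0549, 0.0000] → [0.0202, -0.5775, -0.3267, -0.9994, -0.0349, 0.0000]
J4: z=[0.0114, -0.3254, -0.9455] o=[-0.2965, 0.2237, -0.0977] → [0.2020, -0.1386, 0.0501, 0.0114, -0.3254, -0.9455]
V = J·q̇ = [0.5052, 0.4220, 0.2993, 0.8238, -0.1817, -1.3748]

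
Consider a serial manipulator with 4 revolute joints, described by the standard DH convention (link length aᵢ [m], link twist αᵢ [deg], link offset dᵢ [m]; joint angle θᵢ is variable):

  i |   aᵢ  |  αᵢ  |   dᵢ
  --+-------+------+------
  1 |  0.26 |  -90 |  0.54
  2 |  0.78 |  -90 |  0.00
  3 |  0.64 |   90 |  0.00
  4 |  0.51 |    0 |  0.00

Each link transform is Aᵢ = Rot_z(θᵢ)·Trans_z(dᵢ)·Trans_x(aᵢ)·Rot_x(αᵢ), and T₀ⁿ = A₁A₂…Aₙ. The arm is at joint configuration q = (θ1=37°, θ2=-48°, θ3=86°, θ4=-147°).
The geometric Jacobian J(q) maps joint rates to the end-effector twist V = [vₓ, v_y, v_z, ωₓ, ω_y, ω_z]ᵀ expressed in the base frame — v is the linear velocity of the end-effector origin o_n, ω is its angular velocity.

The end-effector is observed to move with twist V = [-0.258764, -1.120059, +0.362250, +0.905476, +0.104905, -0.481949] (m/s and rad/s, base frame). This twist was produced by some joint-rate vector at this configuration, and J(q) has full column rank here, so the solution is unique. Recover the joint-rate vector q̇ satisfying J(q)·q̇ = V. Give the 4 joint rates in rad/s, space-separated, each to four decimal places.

-0.8680 -0.5180 0.3260 0.8150

o_n = [0.5950, 0.1832, 1.3165]
J₁: ẑ×o_n = [-0.1832, 0.5950, 0.0000], ω = ẑ
J2: z=[-0.6018, 0.7986, 0.0000] o=[0.2076, 0.1565, 0.5400] → [0.6202, 0.4673, -0.3254, -0.6018, 0.7986, 0.0000]
J3: z=[0.5935, 0.4472, -0.6691] o=[0.6245, 0.4706, 1.1197] → [-0.1043, -0.0971, -0.1574, 0.5935, 0.4472, -0.6691]
J4: z=[0.4911, 0.4574, 0.7413] o=[1.0326, -0.0213, 1.1528] → [-0.0767, -0.4048, 0.3006, 0.4911, 0.4574, 0.7413]
q̇ = J⁺·V = [-0.8680, -0.5180, 0.3260, 0.8150]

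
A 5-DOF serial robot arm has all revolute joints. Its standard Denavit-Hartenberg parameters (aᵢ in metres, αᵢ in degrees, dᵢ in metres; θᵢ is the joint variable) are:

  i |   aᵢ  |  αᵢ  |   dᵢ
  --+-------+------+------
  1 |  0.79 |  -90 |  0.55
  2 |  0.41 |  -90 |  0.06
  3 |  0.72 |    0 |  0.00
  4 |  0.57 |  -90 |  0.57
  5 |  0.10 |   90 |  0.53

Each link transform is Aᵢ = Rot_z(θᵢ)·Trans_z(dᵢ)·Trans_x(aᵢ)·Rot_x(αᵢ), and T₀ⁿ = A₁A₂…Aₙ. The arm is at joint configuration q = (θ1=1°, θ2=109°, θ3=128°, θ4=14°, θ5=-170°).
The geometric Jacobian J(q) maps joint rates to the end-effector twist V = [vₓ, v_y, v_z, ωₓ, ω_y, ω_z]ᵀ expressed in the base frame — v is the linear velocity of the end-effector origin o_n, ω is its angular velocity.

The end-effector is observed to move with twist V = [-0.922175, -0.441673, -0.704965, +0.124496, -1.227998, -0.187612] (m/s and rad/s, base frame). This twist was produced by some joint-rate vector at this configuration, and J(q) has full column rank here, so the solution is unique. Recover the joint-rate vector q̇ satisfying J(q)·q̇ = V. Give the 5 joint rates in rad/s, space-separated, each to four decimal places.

o_n = [0.4792, -0.3717, 1.4325]
J₁: ẑ×o_n = [0.3717, 0.4792, -0.0000], ω = ẑ
J2: z=[-0.0175, 0.9998, 0.0000] o=[0.7899, 0.0138, 0.5500] → [0.8824, 0.0154, 0.3173, -0.0175, 0.9998, 0.0000]
J3: z=[-0.9454, -0.0165, 0.3256] o=[0.6554, 0.0714, 0.1623] → [0.1233, 1.1435, 0.4160, -0.9454, -0.0165, 0.3256]
J4: z=[-0.9454, -0.0165, 0.3256] o=[0.8096, -0.4933, 0.5815] → [-0.0536, 0.6970, -0.1204, -0.9454, -0.0165, 0.3256]
J5: z=[0.1867, 0.7914, 0.5821] o=[0.4230, -0.8510, 1.1917] → [-0.0885, -0.0122, 0.0450, 0.1867, 0.7914, 0.5821]
q̇ = J⁺·V = [0.0660, -0.9660, -0.7550, 0.5750, -0.3350]

0.0660 -0.9660 -0.7550 0.5750 -0.3350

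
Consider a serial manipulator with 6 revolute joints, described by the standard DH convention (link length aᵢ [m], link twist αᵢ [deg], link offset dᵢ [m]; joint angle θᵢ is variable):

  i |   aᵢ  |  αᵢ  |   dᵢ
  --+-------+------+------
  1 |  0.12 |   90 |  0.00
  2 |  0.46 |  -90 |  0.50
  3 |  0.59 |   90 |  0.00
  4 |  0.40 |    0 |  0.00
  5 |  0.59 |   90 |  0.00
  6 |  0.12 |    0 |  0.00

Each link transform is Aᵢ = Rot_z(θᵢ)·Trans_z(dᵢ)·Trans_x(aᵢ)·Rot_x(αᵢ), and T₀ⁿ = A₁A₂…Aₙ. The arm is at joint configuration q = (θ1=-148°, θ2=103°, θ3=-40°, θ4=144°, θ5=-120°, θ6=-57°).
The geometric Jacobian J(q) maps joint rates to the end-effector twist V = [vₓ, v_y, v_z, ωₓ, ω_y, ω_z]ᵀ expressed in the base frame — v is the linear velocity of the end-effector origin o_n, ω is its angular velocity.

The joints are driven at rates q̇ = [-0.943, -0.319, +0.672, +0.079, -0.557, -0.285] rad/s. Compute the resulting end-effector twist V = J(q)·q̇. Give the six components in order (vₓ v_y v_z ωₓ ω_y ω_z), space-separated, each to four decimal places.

0.8652 -0.6971 0.7009 1.2147 -0.1368 -0.9399

o_n = [0.0205, 1.1672, 1.0441]
J₁: ẑ×o_n = [-1.1672, 0.0205, 0.0000], ω = ẑ
J2: z=[-0.5299, 0.8480, 0.0000] o=[-0.1018, -0.0636, 0.0000] → [0.8855, 0.5533, -0.7559, -0.5299, 0.8480, 0.0000]
J3: z=[0.8263, 0.5163, -0.2250] o=[-0.2790, 0.4153, 0.4482] → [0.4768, -0.5598, 0.4667, 0.8263, 0.5163, -0.2250]
J4: z=[-0.5286, 0.5730, -0.6263] o=[-0.3937, 0.7908, 0.8886] → [0.3249, -0.1772, -0.4363, -0.5286, 0.5730, -0.6263]
J5: z=[-0.5286, 0.5730, -0.6263] o=[-0.1365, 0.7062, 0.5942] → [0.5466, 0.1395, -0.3336, -0.5286, 0.5730, -0.6263]
J6: z=[-0.8340, -0.2128, 0.5091] o=[-0.0430, 1.1731, 0.9425] → [-0.0186, 0.1171, 0.0185, -0.8340, -0.2128, 0.5091]
V = J·q̇ = [0.8652, -0.6971, 0.7009, 1.2147, -0.1368, -0.9399]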